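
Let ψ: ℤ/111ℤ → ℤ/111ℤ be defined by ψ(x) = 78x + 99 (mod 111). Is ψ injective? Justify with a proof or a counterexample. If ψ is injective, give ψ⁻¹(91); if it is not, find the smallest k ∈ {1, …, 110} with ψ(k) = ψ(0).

37

We have gcd(78, 111) = 3 > 1. Taking a = 0 and b = 37: ψ(0) = 99 and ψ(37) = 78·37 + 99 = 2985 ≡ 99 (mod 111).
So ψ(0) = ψ(37) while 0 ≠ 37, so ψ is not injective.
Since ψ is not injective, we find the least positive k with ψ(k) = ψ(0): this means 78k ≡ 0 (mod 111), i.e. 111 ∣ 78k. Since gcd(78, 111) = 3, dividing through by 3 this holds exactly when 37 ∣ 26k, and as gcd(26, 37) = 1, exactly when 37 ∣ k.
The smallest positive such k is 37.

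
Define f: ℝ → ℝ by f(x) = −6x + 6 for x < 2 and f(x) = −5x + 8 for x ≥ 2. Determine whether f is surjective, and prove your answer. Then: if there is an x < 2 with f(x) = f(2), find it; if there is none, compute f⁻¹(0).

Both pieces are strictly decreasing (slopes −6 and −5), so each is injective on its own interval.
The left piece maps (−∞, 2) onto (−6, ∞); the right piece maps [2, ∞) onto (−∞, −2].
The union (−6, ∞) ∪ (−∞, −2] covers ℝ, so f is surjective.
For the follow-up: the images overlap, so an x < 2 with f(x) = f(2) exists. f(2) = −2; solving −6x + 6 = −2 for x < 2 gives x = (−2 − 6)/(−6) = 4/3.

4/3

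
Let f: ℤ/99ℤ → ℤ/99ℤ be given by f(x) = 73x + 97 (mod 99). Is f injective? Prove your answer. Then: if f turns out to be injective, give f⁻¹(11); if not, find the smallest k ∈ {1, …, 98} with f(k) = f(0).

49

Suppose f(x_1) = f(x_2) in ℤ/99ℤ. Then 73x_1 + 97 ≡ 73x_2 + 97 (mod 99), therefore 73(x_1 − x_2) ≡ 0 (mod 99).
Since gcd(73, 99) = 1, 73 is invertible modulo 99, thus x_1 − x_2 ≡ 0 (mod 99), i.e. x_1 = x_2.
Thus f is injective.
We now compute 73⁻¹ mod 99 explicitly. Euclid's algorithm: 99 = 1·73 + 26, 73 = 2·26 + 21, 26 = 1·21 + 5, 21 = 4·5 + 1; back-substituting gives 1 = 19·73 − 14·99, so 73⁻¹ ≡ 19 (mod 99).
Since f is injective, we compute f⁻¹(11): solve 73x + 97 ≡ 11 (mod 99), i.e. 73x ≡ 13 (mod 99).
Multiplying by 73⁻¹ = 19 gives x ≡ 19·13 = 247 = 2·99 + 49 ≡ 49 (mod 99).
Check: f(49) = 73·49 + 97 = 3674 = 37·99 + 11 ≡ 11 (mod 99).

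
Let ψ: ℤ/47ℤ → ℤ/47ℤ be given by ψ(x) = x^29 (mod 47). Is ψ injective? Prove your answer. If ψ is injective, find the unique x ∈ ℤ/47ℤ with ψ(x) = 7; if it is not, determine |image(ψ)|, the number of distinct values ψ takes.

4

Since 47 is prime, the nonzero elements of ℤ/47ℤ form a cyclic group of order 46.
As gcd(29, 46) = 1, raising to the 29th power is a bijection on this group: if x_1^29 ≡ x_2^29 then (x_1x_2^{−1})^29 = 1, and the only element of order dividing gcd(29, 46) = 1 is 1, so x_1 = x_2.
With ψ(0) = 0 this makes ψ injective on all of ℤ/47ℤ, hence bijective (finite equal-size domain and codomain). In particular ψ is injective.
Since ψ is injective, we find the preimage of 7. The inverse of x ↦ x^29 on (ℤ/47ℤ)^× is x ↦ x^27, because 29·27 = 783 = 17·46 + 1 ≡ 1 (mod 46) and x^{46} = 1 for x ≠ 0 (Fermat). So ψ⁻¹(7) = 7^27 mod 47.
Repeated squaring mod 47: 7^1 ≡ 7, 7^2 ≡ 7² = 49 ≡ 2, 7^4 ≡ 2² = 4, 7^8 ≡ 4² = 16, 7^16 ≡ 16² = 256 ≡ 21. Since 27 = 16 + 8 + 2 + 1, 7^27 ≡ 21·16·2·7: 21·16 = 336 ≡ 7, then 7·2 = 14, then 14·7 = 98 ≡ 4. So 7^27 ≡ 4 (mod 47).
Hence ψ⁻¹(7) = 4.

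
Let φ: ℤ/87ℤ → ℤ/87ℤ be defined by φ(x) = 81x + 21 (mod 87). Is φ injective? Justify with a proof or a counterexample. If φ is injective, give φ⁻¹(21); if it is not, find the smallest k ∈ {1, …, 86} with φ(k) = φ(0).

By definition, φ is injective when φ(u) = φ(v) forces u = v.
We have gcd(81, 87) = 3 > 1. Taking u = 0 and v = 29: φ(0) = 21 and φ(29) = 81·29 + 21 = 2370 ≡ 21 (mod 87).
So φ(0) = φ(29) while 0 ≠ 29, thus φ is not injective.
Since φ is not injective, we find the least positive k with φ(k) = φ(0): this means 81k ≡ 0 (mod 87), i.e. 87 ∣ 81k. Since gcd(81, 87) = 3, dividing through by 3 this holds exactly when 29 ∣ 27k, and as gcd(27, 29) = 1, exactly when 29 ∣ k.
The smallest positive such k is 29.

29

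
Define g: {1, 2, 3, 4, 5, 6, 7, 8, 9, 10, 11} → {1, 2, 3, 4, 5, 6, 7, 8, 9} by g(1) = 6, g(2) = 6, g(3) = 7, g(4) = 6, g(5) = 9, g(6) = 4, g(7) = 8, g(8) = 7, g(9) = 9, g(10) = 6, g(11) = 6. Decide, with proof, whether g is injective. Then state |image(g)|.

5

g(1) = 6 = g(2) with 1 ≠ 2, so g is not injective.
The image of g is {4, 6, 7, 8, 9}, which has 5 elements.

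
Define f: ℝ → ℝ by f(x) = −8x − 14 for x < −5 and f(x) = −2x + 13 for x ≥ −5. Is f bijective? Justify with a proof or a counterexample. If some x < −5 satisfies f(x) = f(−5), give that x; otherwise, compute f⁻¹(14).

-1/2

Both pieces are strictly decreasing (slopes −8 and −2), so each is injective on its own interval.
The left piece maps (−∞, −5) onto (26, ∞); the right piece maps [−5, ∞) onto (−∞, 23].
The images leave a gap (26 has no preimage), so f is not surjective, hence not bijective.
Because the two images are disjoint, no x < −5 has f(x) = f(−5), so we compute f⁻¹(14): 14 lies in (−∞, 23], so solve −2x + 13 = 14: x = (14 − 13)/(−2) = −1/2.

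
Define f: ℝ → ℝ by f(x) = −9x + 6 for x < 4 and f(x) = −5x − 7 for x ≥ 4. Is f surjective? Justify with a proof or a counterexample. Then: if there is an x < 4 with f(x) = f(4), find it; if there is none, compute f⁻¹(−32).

Both pieces are strictly decreasing (slopes −9 and −5), so each is injective on its own interval.
The left piece maps (−∞, 4) onto (−30, ∞); the right piece maps [4, ∞) onto (−∞, −27].
The union (−30, ∞) ∪ (−∞, −27] covers ℝ, so f is surjective.
For the follow-up: the images overlap, so an x < 4 with f(x) = f(4) exists. f(4) = −27; solving −9x + 6 = −27 for x < 4 gives x = (−27 − 6)/(−9) = 11/3.

11/3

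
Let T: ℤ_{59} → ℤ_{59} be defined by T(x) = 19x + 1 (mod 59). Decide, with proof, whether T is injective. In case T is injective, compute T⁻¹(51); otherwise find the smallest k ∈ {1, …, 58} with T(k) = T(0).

If T(x_1) = T(x_2), then 19x_1 ≡ 19x_2 (mod 59). Because gcd(19, 59) = 1, we may cancel 19 to get x_1 ≡ x_2 (mod 59).
Hence T is injective.
We now compute 19⁻¹ mod 59 explicitly. Euclid's algorithm: 59 = 3·19 + 2, 19 = 9·2 + 1; back-substituting gives 1 = 28·19 − 9·59, so 19⁻¹ ≡ 28 (mod 59).
Since T is injective, we compute T⁻¹(51): solve 19x + 1 ≡ 51 (mod 59), i.e. 19x ≡ 50 (mod 59).
Multiplying by 19⁻¹ = 28 gives x ≡ 28·50 = 1400 = 23·59 + 43 ≡ 43 (mod 59).
Check: T(43) = 19·43 + 1 = 818 = 13·59 + 51 ≡ 51 (mod 59).

43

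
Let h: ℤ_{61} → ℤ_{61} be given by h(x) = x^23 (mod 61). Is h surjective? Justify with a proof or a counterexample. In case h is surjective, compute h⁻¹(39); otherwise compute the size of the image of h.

4

Since 61 is prime, the nonzero elements of ℤ_{61} form a cyclic group of order 60.
As gcd(23, 60) = 1, raising to the 23rd power is a bijection on this group: if s^23 ≡ t^23 then (st^{−1})^23 = 1, and the only element of order dividing gcd(23, 60) = 1 is 1, so s = t.
With h(0) = 0 this makes h injective on all of ℤ_{61}, hence bijective (finite equal-size domain and codomain). In particular h is surjective.
Since h is surjective, we find the preimage of 39. The inverse of x ↦ x^23 on (ℤ_{61})^× is x ↦ x^47, because 23·47 = 1081 = 18·60 + 1 ≡ 1 (mod 60) and x^{60} = 1 for x ≠ 0 (Fermat). So h⁻¹(39) = 39^47 mod 61.
Repeated squaring mod 61: 39^1 ≡ 39, 39^2 ≡ 39² = 1521 ≡ 57, 39^4 ≡ 57² = 3249 ≡ 16, 39^8 ≡ 16² = 256 ≡ 12, 39^16 ≡ 12² = 144 ≡ 22, 39^32 ≡ 22² = 484 ≡ 57. Since 47 = 32 + 8 + 4 + 2 + 1, 39^47 ≡ 57·12·16·57·39: 57·12 = 684 ≡ 13, then 13·16 = 208 ≡ 25, then 25·57 = 1425 ≡ 22, then 22·39 = 858 ≡ 4. So 39^47 ≡ 4 (mod 61).
Hence h⁻¹(39) = 4.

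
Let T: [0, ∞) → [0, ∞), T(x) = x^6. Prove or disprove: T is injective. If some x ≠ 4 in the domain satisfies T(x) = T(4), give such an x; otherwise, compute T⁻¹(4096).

On [0, ∞), x ↦ x^6 is strictly increasing, so T(u) = T(v) forces u = v. Hence T is injective.
Since x ↦ x^6 is strictly increasing on [0, ∞), it is injective there, so no x ≠ 4 in the domain has T(x) = T(4). We therefore compute T⁻¹(4096) = 4096^{1/6} = 4 (indeed 4^6 = 4096).

4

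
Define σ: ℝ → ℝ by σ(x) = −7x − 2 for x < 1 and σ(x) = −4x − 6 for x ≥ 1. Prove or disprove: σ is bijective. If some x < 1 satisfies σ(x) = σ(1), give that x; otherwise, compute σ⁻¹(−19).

13/4

Both pieces are strictly decreasing (slopes −7 and −4), so each is injective on its own interval.
The left piece maps (−∞, 1) onto (−9, ∞); the right piece maps [1, ∞) onto (−∞, −10].
The images leave a gap (−9 has no preimage), so σ is not surjective, hence not bijective.
Because the two images are disjoint, no x < 1 has σ(x) = σ(1), so we compute σ⁻¹(−19): −19 lies in (−∞, −10], so solve −4x − 6 = −19: x = (−19 + 6)/(−4) = 13/4.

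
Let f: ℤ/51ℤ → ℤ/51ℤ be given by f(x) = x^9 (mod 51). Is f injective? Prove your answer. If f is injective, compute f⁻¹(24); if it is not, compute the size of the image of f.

27

Computing x^9 mod 51 for each x (by repeated squaring, reducing mod 51 at every step), the values f(0), f(1), …, f(50) are: 0, 1, 2, 48, 4, 29, 45, 10, 8, 9, 7, 23, 39, 13, 20, 15, 16, 17, 18, 19, 14, 21, 46, 11, 27, 25, 26, 24, 40, 5, 30, 37, 32, 33, 34, 35, 36, 31, 38, 12, 28, 44, 42, 43, 41, 6, 22, 47, 3, 49, 50.
Every element of ℤ/51ℤ appears exactly once in this list, so f is a bijection, and in particular injective.
Since f is injective, we read off the preimage of 24 from the same table: f(27) = 24, so f⁻¹(24) = 27.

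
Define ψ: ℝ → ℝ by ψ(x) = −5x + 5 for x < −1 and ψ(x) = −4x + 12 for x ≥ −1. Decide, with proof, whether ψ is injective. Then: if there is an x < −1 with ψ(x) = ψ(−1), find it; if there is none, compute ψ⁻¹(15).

-11/5

Both pieces are strictly decreasing (slopes −5 and −4), so each is injective on its own interval.
The left piece maps (−∞, −1) onto (10, ∞); the right piece maps [−1, ∞) onto (−∞, 16].
These images overlap. In particular ψ(−1) = 16 (right piece), and solving −5x + 5 = 16 on the left piece gives x = −11/5 < −1.
So ψ(−11/5) = ψ(−1) with −11/5 ≠ −1, and ψ is not injective. This x = −11/5 is the requested value below −1.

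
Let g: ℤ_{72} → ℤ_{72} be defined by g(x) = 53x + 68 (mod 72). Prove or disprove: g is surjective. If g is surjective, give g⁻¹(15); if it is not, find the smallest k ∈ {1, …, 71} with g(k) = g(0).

71

Since gcd(53, 72) = 1, 53 is invertible modulo 72. Euclid's algorithm: 72 = 1·53 + 19, 53 = 2·19 + 15, 19 = 1·15 + 4, 15 = 3·4 + 3, 4 = 1·3 + 1; back-substituting gives 1 = 53·53 − 39·72, so 53⁻¹ ≡ 53 (mod 72).
For any y ∈ ℤ_{72}, x = 53(y − 68) mod 72 satisfies g(x) = 53·53(y − 68) + 68 ≡ y (since 53·53 ≡ 1 mod 72). So every y has a preimage.
Thus g is surjective.
Since g is surjective, we find g⁻¹(15): we need 53x ≡ 15 − 68 ≡ 19 (mod 72). Using 53⁻¹ = 53: x ≡ 53·19 = 1007 = 13·72 + 71, so x = 71.
Check: g(71) = 53·71 + 68 = 3831 = 53·72 + 15 ≡ 15 (mod 72).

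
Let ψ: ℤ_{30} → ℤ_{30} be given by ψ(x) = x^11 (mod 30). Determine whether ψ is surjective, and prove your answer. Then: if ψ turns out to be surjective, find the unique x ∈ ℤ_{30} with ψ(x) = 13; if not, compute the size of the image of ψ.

Computing x^11 mod 30 for each x (by repeated squaring, reducing mod 30 at every step), the values ψ(0), ψ(1), …, ψ(29) are: 0, 1, 8, 27, 4, 5, 6, 13, 2, 9, 10, 11, 18, 7, 14, 15, 16, 23, 12, 19, 20, 21, 28, 17, 24, 25, 26, 3, 22, 29.
Every element of ℤ_{30} appears exactly once in this list, so ψ is a bijection, and in particular surjective.
Since ψ is surjective, we read off the preimage of 13 from the same table: ψ(7) = 13, so ψ⁻¹(13) = 7.

7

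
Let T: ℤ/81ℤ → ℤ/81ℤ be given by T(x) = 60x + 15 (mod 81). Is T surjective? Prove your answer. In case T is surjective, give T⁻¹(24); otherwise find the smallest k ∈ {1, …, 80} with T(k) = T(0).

Recall: surjectivity means every element of the codomain has a preimage under T.
Since gcd(60, 81) = 3, we have 60x ≡ 0 (mod 3) for all x, so T(x) ≡ 0 (mod 3).
But 1 ≢ 0 (mod 3), so 1 ∈ ℤ/81ℤ has no preimage. So T is not surjective.
Since T is not surjective, we find the least positive k with T(k) = T(0): this means 60k ≡ 0 (mod 81), i.e. 81 ∣ 60k. Since gcd(60, 81) = 3, dividing through by 3 this holds exactly when 27 ∣ 20k, and as gcd(20, 27) = 1, exactly when 27 ∣ k.
The smallest positive such k is 27.

27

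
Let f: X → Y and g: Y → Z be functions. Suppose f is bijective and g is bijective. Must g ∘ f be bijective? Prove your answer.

Injectivity: if g(f(u)) = g(f(v)) then f(u) = f(v) (g injective) so u = v (f injective).
Surjectivity: for c ∈ Z pick b with g(b) = c, then a with f(a) = b; then (g ∘ f)(a) = c.
Thus g ∘ f is bijective.

bijective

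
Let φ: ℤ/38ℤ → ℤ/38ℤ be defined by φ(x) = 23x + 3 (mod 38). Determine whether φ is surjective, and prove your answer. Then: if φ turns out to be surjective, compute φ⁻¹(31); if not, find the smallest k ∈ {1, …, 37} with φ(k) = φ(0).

26

Since gcd(23, 38) = 1, 23 is invertible modulo 38. Euclid's algorithm: 38 = 1·23 + 15, 23 = 1·15 + 8, 15 = 1·8 + 7, 8 = 1·7 + 1; back-substituting gives 1 = 5·23 − 3·38, so 23⁻¹ ≡ 5 (mod 38).
For any y ∈ ℤ/38ℤ, x = 5(y − 3) mod 38 satisfies φ(x) = 23·5(y − 3) + 3 ≡ y (since 23·5 ≡ 1 mod 38). So every y has a preimage.
Therefore φ is surjective.
Since φ is surjective, we find φ⁻¹(31): we need 23x ≡ 31 − 3 ≡ 28 (mod 38). Using 23⁻¹ = 5: x ≡ 5·28 = 140 = 3·38 + 26, so x = 26.
Check: φ(26) = 23·26 + 3 = 601 = 15·38 + 31 ≡ 31 (mod 38).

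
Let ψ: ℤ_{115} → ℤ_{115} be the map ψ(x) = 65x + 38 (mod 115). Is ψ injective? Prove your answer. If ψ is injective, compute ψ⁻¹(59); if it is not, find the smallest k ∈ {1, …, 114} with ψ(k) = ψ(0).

We have gcd(65, 115) = 5 > 1. Taking a = 0 and b = 23: ψ(0) = 38 and ψ(23) = 65·23 + 38 = 1533 ≡ 38 (mod 115).
So ψ(0) = ψ(23) while 0 ≠ 23, so ψ is not injective.
Since ψ is not injective, we find the least positive k with ψ(k) = ψ(0): this means 65k ≡ 0 (mod 115), i.e. 115 ∣ 65k. Since gcd(65, 115) = 5, dividing through by 5 this holds exactly when 23 ∣ 13k, and as gcd(13, 23) = 1, exactly when 23 ∣ k.
The smallest positive such k is 23.

23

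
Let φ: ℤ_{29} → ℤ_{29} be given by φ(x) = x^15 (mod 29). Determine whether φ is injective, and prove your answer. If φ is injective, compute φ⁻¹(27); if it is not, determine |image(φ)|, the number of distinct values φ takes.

Since 29 is prime, the nonzero elements of ℤ_{29} form a cyclic group of order 28.
As gcd(15, 28) = 1, raising to the 15th power is a bijection on this group: if s^15 ≡ t^15 then (st^{−1})^15 = 1, and the only element of order dividing gcd(15, 28) = 1 is 1, so s = t.
With φ(0) = 0 this makes φ injective on all of ℤ_{29}, hence bijective (finite equal-size domain and codomain). In particular φ is injective.
Since φ is injective, we find the preimage of 27. The inverse of x ↦ x^15 on (ℤ_{29})^× is x ↦ x^15, because 15·15 = 225 = 8·28 + 1 ≡ 1 (mod 28) and x^{28} = 1 for x ≠ 0 (Fermat). So φ⁻¹(27) = 27^15 mod 29.
Repeated squaring mod 29: 27^1 ≡ 27, 27^2 ≡ 27² = 729 ≡ 4, 27^4 ≡ 4² = 16, 27^8 ≡ 16² = 256 ≡ 24. Since 15 = 8 + 4 + 2 + 1, 27^15 ≡ 24·16·4·27: 24·16 = 384 ≡ 7, then 7·4 = 28, then 28·27 = 756 ≡ 2. So 27^15 ≡ 2 (mod 29).
Hence φ⁻¹(27) = 2.

2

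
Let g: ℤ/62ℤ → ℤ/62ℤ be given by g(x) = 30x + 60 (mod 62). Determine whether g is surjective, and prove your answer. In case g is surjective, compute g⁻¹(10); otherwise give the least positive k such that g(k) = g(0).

31

Recall that surjectivity means every element of the codomain has a preimage under g.
Since gcd(30, 62) = 2, we have 30x ≡ 0 (mod 2) for all x, so g(x) ≡ 0 (mod 2).
But 1 ≢ 0 (mod 2), so 1 ∈ ℤ/62ℤ has no preimage. Therefore g is not surjective.
Since g is not surjective, we find the least positive k with g(k) = g(0): this means 30k ≡ 0 (mod 62), i.e. 62 ∣ 30k. Since gcd(30, 62) = 2, dividing through by 2 this holds exactly when 31 ∣ 15k, and as gcd(15, 31) = 1, exactly when 31 ∣ k.
The smallest positive such k is 31.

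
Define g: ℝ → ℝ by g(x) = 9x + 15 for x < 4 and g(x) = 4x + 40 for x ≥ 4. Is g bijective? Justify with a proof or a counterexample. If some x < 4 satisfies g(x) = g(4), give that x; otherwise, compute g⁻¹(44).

Both pieces are strictly increasing (slopes 9 and 4), so each is injective on its own interval.
The left piece maps (−∞, 4) onto (−∞, 51); the right piece maps [4, ∞) onto [56, ∞).
The images leave a gap (51 has no preimage), so g is not surjective, hence not bijective.
Because the two images are disjoint, no x < 4 has g(x) = g(4), so we compute g⁻¹(44): 44 lies in (−∞, 51), so solve 9x + 15 = 44: x = (44 − 15)/9 = 29/9.

29/9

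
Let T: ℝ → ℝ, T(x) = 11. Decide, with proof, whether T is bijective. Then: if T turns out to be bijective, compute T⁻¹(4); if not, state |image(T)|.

1

T(0) = 11 = T(1) with 0 ≠ 1, so T is not injective, hence not bijective.
Since T is not bijective, we state |image(T)|: the image of T is {11}, which has 1 element.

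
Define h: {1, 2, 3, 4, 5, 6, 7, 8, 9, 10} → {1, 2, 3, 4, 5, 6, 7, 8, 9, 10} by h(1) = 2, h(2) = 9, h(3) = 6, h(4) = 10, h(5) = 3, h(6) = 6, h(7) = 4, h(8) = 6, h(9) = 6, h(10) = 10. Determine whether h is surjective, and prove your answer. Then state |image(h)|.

6

No element maps to 1, so h is not surjective.
The image of h is {2, 3, 4, 6, 9, 10}, which has 6 elements.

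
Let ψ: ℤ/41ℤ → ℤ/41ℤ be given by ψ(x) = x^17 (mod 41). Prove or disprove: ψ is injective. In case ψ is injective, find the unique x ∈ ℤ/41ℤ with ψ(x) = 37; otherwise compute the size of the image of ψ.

Since 41 is prime, the nonzero elements of ℤ/41ℤ form a cyclic group of order 40.
As gcd(17, 40) = 1, raising to the 17th power is a bijection on this group: if u^17 ≡ v^17 then (uv^{−1})^17 = 1, and the only element of order dividing gcd(17, 40) = 1 is 1, so u = v.
With ψ(0) = 0 this makes ψ injective on all of ℤ/41ℤ, hence bijective (finite equal-size domain and codomain). In particular ψ is injective.
Since ψ is injective, we find the preimage of 37. The inverse of x ↦ x^17 on (ℤ/41ℤ)^× is x ↦ x^33, because 17·33 = 561 = 14·40 + 1 ≡ 1 (mod 40) and x^{40} = 1 for x ≠ 0 (Fermat). So ψ⁻¹(37) = 37^33 mod 41.
Repeated squaring mod 41: 37^1 ≡ 37, 37^2 ≡ 37² = 1369 ≡ 16, 37^4 ≡ 16² = 256 ≡ 10, 37^8 ≡ 10² = 100 ≡ 18, 37^16 ≡ 18² = 324 ≡ 37, 37^32 ≡ 37² = 1369 ≡ 16. Since 33 = 32 + 1, 37^33 ≡ 16·37: 16·37 = 592 ≡ 18. So 37^33 ≡ 18 (mod 41).
Hence ψ⁻¹(37) = 18.

18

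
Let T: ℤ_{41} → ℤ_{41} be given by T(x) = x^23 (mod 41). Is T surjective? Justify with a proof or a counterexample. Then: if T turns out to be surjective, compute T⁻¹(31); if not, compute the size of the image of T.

Since 41 is prime, the nonzero elements of ℤ_{41} form a cyclic group of order 40.
As gcd(23, 40) = 1, raising to the 23rd power is a bijection on this group: if s^23 ≡ t^23 then (st^{−1})^23 = 1, and the only element of order dividing gcd(23, 40) = 1 is 1, so s = t.
With T(0) = 0 this makes T injective on all of ℤ_{41}, hence bijective (finite equal-size domain and codomain). In particular T is surjective.
Since T is surjective, we find the preimage of 31. The inverse of x ↦ x^23 on (ℤ_{41})^× is x ↦ x^7, because 23·7 = 161 = 4·40 + 1 ≡ 1 (mod 40) and x^{40} = 1 for x ≠ 0 (Fermat). So T⁻¹(31) = 31^7 mod 41.
Repeated squaring mod 41: 31^1 ≡ 31, 31^2 ≡ 31² = 961 ≡ 18, 31^4 ≡ 18² = 324 ≡ 37. Since 7 = 4 + 2 + 1, 31^7 ≡ 37·18·31: 37·18 = 666 ≡ 10, then 10·31 = 310 ≡ 23. So 31^7 ≡ 23 (mod 41).
Hence T⁻¹(31) = 23.

23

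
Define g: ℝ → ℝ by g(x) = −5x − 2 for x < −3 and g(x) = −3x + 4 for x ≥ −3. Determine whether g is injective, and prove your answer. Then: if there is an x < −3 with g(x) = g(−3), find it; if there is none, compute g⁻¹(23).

Both pieces are strictly decreasing (slopes −5 and −3), so each is injective on its own interval.
The left piece maps (−∞, −3) onto (13, ∞); the right piece maps [−3, ∞) onto (−∞, 13].
These images are disjoint, so no value is attained by both pieces. Hence g is injective.
Because the two images are disjoint, no x < −3 has g(x) = g(−3), so we compute g⁻¹(23): 23 lies in (13, ∞), so solve −5x − 2 = 23: x = (23 + 2)/(−5) = −5.

-5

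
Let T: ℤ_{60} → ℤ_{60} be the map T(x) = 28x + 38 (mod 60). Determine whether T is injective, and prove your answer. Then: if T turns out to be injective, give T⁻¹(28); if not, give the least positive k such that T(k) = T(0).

15

We have gcd(28, 60) = 4 > 1. Taking s = 0 and t = 15: T(0) = 38 and T(15) = 28·15 + 38 = 458 ≡ 38 (mod 60).
So T(0) = T(15) while 0 ≠ 15, therefore T is not injective.
Since T is not injective, we find the least positive k with T(k) = T(0): this means 28k ≡ 0 (mod 60), i.e. 60 ∣ 28k. Since gcd(28, 60) = 4, dividing through by 4 this holds exactly when 15 ∣ 7k, and as gcd(7, 15) = 1, exactly when 15 ∣ k.
The smallest positive such k is 15.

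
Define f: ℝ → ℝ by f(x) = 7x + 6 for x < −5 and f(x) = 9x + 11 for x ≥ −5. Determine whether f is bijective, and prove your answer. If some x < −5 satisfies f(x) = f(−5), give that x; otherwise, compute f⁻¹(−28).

-40/7

Both pieces are strictly increasing (slopes 7 and 9), so each is injective on its own interval.
The left piece maps (−∞, −5) onto (−∞, −29); the right piece maps [−5, ∞) onto [−34, ∞).
These images overlap. In particular f(−5) = −34 (right piece), and solving 7x + 6 = −34 on the left piece gives x = −40/7 < −5.
So f(−40/7) = f(−5) with −40/7 ≠ −5, and f is not injective, hence not bijective. This x = −40/7 is the requested value below −5.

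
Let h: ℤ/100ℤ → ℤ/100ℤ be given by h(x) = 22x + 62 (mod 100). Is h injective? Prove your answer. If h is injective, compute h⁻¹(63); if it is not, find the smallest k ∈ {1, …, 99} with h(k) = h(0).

50

We have gcd(22, 100) = 2 > 1. Taking a = 0 and b = 50: h(0) = 62 and h(50) = 22·50 + 62 = 1162 ≡ 62 (mod 100).
So h(0) = h(50) while 0 ≠ 50, hence h is not injective.
Since h is not injective, we find the least positive k with h(k) = h(0): this means 22k ≡ 0 (mod 100), i.e. 100 ∣ 22k. Since gcd(22, 100) = 2, dividing through by 2 this holds exactly when 50 ∣ 11k, and as gcd(11, 50) = 1, exactly when 50 ∣ k.
The smallest positive such k is 50.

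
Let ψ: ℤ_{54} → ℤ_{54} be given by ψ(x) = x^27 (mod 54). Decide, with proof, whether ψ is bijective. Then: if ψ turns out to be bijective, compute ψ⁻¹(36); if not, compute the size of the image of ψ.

ψ(0) = 0^27 = 0.
ψ(6): Repeated squaring mod 54: 6^1 ≡ 6, 6^2 ≡ 6² = 36, 6^4 ≡ 36² = 1296 ≡ 0, 6^8 ≡ 0² = 0, 6^16 ≡ 0² = 0. Since 27 = 16 + 8 + 2 + 1, 6^27 ≡ 0·0·36·6: 0·0 = 0, then 0·36 = 0, then 0·6 = 0. So 6^27 ≡ 0 (mod 54).
So ψ(0) = ψ(6) = 0 while 0 ≠ 6, hence ψ is not injective, hence not bijective.
Since ψ is not bijective, we determine |image(ψ)|. Computing x^27 mod 54 for each x (by repeated squaring, reducing mod 54 at every step), the values ψ(0), ψ(1), …, ψ(53) are: 0, 1, 26, 27, 28, 53, 0, 1, 26, 27, 28, 53, 0, 1, 26, 27, 28, 53, 0, 1, 26, 27, 28, 53, 0, 1, 26, 27, 28, 53, 0, 1, 26, 27, 28, 53, 0, 1, 26, 27, 28, 53, 0, 1, 26, 27, 28, 53, 0, 1, 26, 27, 28, 53.
The distinct values are {0, 1, 26, 27, 28, 53}; there are 6 of them.

6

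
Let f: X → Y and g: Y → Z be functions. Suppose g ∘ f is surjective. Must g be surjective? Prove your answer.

Let c ∈ Z. Since g ∘ f is surjective, some a ∈ X has g(f(a)) = c. Then b = f(a) ∈ Y satisfies g(b) = c. So g is surjective.

surjective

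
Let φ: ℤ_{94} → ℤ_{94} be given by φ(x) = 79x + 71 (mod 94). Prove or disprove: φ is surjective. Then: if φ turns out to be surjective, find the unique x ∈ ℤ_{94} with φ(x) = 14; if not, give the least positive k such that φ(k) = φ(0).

Since gcd(79, 94) = 1, 79 is invertible modulo 94. Euclid's algorithm: 94 = 1·79 + 15, 79 = 5·15 + 4, 15 = 3·4 + 3, 4 = 1·3 + 1; back-substituting gives 1 = 25·79 − 21·94, so 79⁻¹ ≡ 25 (mod 94).
Then y ↦ 25(y − 71) is a two-sided inverse to φ, so every y ∈ ℤ_{94} has a preimage.
So φ is surjective.
Since φ is surjective, we find φ⁻¹(14): we need 79x ≡ 14 − 71 ≡ 37 (mod 94). Using 79⁻¹ = 25: x ≡ 25·37 = 925 = 9·94 + 79, so x = 79.
Check: φ(79) = 79·79 + 71 = 6312 = 67·94 + 14 ≡ 14 (mod 94).

79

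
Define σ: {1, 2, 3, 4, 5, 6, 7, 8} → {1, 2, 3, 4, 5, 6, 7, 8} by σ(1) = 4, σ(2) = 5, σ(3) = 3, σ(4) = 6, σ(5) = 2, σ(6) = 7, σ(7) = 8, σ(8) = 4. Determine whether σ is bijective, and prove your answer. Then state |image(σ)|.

σ(1) = 4 = σ(8) with 1 ≠ 8, so σ is not injective, hence not bijective.
The image of σ is {2, 3, 4, 5, 6, 7, 8}, which has 7 elements.

7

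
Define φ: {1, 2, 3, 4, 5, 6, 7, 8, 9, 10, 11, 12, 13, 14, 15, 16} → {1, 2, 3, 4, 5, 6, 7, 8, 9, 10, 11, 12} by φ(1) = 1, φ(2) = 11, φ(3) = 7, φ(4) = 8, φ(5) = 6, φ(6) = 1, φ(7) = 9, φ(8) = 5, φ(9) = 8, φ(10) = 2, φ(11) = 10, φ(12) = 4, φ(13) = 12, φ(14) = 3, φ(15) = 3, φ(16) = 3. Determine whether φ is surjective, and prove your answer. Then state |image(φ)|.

Every element of the codomain has a preimage: 1 = φ(1), 2 = φ(10), 3 = φ(14), 4 = φ(12), 5 = φ(8), 6 = φ(5), 7 = φ(3), 8 = φ(4), 9 = φ(7), 10 = φ(11), 11 = φ(2), 12 = φ(13).
So φ is surjective.
The image of φ is {1, 2, 3, 4, 5, 6, 7, 8, 9, 10, 11, 12}, which has 12 elements.

12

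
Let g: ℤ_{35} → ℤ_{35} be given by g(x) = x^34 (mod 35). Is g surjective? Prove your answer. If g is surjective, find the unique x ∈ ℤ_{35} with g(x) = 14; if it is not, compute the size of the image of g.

g(1) = 1^34 = 1.
g(6): Repeated squaring mod 35: 6^1 ≡ 6, 6^2 ≡ 6² = 36 ≡ 1, 6^4 ≡ 1² = 1, 6^8 ≡ 1² = 1, 6^16 ≡ 1² = 1, 6^32 ≡ 1² = 1. Since 34 = 32 + 2, 6^34 ≡ 1·1: 1·1 = 1. So 6^34 ≡ 1 (mod 35).
So g(1) = g(6) = 1 while 1 ≠ 6, hence g is not injective.
A non-injective map from the 35-element set ℤ_{35} to itself takes at most 34 distinct values, so it cannot be surjective. Therefore g is not surjective.
Since g is not surjective, we determine |image(g)|. Computing x^34 mod 35 for each x (by repeated squaring, reducing mod 35 at every step), the values g(0), g(1), …, g(34) are: 0, 1, 9, 4, 11, 30, 1, 14, 29, 16, 25, 11, 9, 29, 21, 15, 16, 4, 4, 16, 15, 21, 29, 9, 11, 25, 16, 29, 14, 1, 30, 11, 4, 9, 1.
The distinct values are {0, 1, 4, 9, 11, 14, 15, 16, 21, 25, 29, 30}; there are 12 of them.

12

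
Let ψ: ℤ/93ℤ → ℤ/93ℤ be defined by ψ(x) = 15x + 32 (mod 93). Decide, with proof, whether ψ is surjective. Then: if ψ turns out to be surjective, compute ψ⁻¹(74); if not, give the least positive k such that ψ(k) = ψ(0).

Since gcd(15, 93) = 3, we have 15x ≡ 0 (mod 3) for all x, so ψ(x) ≡ 2 (mod 3).
But 0 ≢ 2 (mod 3), so 0 ∈ ℤ/93ℤ has no preimage. Thus ψ is not surjective.
Since ψ is not surjective, we find the least positive k with ψ(k) = ψ(0): this means 15k ≡ 0 (mod 93), i.e. 93 ∣ 15k. Since gcd(15, 93) = 3, dividing through by 3 this holds exactly when 31 ∣ 5k, and as gcd(5, 31) = 1, exactly when 31 ∣ k.
The smallest positive such k is 31.

31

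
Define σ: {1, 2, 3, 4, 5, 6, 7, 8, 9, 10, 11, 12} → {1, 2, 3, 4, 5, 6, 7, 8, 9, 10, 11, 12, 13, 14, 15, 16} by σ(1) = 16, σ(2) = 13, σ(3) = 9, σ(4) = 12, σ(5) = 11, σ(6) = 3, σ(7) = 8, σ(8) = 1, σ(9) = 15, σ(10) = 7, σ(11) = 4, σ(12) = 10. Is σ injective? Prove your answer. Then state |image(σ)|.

The values σ(1), …, σ(12) are 16, 13, 9, 12, 11, 3, 8, 1, 15, 7, 4, 10 — all distinct.
So σ(a) = σ(b) only when a = b, and σ is injective.
The image of σ is {1, 3, 4, 7, 8, 9, 10, 11, 12, 13, 15, 16}, which has 12 elements.

12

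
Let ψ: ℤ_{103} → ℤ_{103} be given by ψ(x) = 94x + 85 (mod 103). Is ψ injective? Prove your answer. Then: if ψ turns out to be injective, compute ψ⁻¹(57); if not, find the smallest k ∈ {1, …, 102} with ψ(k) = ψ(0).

Recall that injectivity means: for all x_1, x_2 in the domain, ψ(x_1) = ψ(x_2) implies x_1 = x_2.
Suppose ψ(x_1) = ψ(x_2) in ℤ_{103}. Then 94x_1 + 85 ≡ 94x_2 + 85 (mod 103), hence 94(x_1 − x_2) ≡ 0 (mod 103).
Since gcd(94, 103) = 1, 94 is invertible modulo 103, therefore x_1 − x_2 ≡ 0 (mod 103), i.e. x_1 = x_2.
Thus ψ is injective.
We now compute 94⁻¹ mod 103 explicitly. Euclid's algorithm: 103 = 1·94 + 9, 94 = 10·9 + 4, 9 = 2·4 + 1; back-substituting gives 1 = 80·94 − 73·103, so 94⁻¹ ≡ 80 (mod 103).
Since ψ is injective, we compute ψ⁻¹(57): solve 94x + 85 ≡ 57 (mod 103), i.e. 94x ≡ 75 (mod 103).
Multiplying by 94⁻¹ = 80 gives x ≡ 80·75 = 6000 = 58·103 + 26 ≡ 26 (mod 103).
Check: ψ(26) = 94·26 + 85 = 2529 = 24·103 + 57 ≡ 57 (mod 103).

26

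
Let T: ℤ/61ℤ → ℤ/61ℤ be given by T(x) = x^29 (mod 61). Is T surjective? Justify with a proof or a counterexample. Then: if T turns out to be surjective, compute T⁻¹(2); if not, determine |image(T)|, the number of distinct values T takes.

30

Since 61 is prime, the nonzero elements of ℤ/61ℤ form a cyclic group of order 60.
As gcd(29, 60) = 1, raising to the 29th power is a bijection on this group: if a^29 ≡ b^29 then (ab^{−1})^29 = 1, and the only element of order dividing gcd(29, 60) = 1 is 1, so a = b.
With T(0) = 0 this makes T injective on all of ℤ/61ℤ, hence bijective (finite equal-size domain and codomain). In particular T is surjective.
Since T is surjective, we find the preimage of 2. The inverse of x ↦ x^29 on (ℤ/61ℤ)^× is x ↦ x^29, because 29·29 = 841 = 14·60 + 1 ≡ 1 (mod 60) and x^{60} = 1 for x ≠ 0 (Fermat). So T⁻¹(2) = 2^29 mod 61.
Repeated squaring mod 61: 2^1 ≡ 2, 2^2 ≡ 2² = 4, 2^4 ≡ 4² = 16, 2^8 ≡ 16² = 256 ≡ 12, 2^16 ≡ 12² = 144 ≡ 22. Since 29 = 16 + 8 + 4 + 1, 2^29 ≡ 22·12·16·2: 22·12 = 264 ≡ 20, then 20·16 = 320 ≡ 15, then 15·2 = 30. So 2^29 ≡ 30 (mod 61).
Hence T⁻¹(2) = 30.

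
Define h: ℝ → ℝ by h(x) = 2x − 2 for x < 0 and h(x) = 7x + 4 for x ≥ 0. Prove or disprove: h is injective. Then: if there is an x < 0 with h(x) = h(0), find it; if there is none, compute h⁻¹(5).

1/7

Both pieces are strictly increasing (slopes 2 and 7), so each is injective on its own interval.
The left piece maps (−∞, 0) onto (−∞, −2); the right piece maps [0, ∞) onto [4, ∞).
These images are disjoint, so no value is attained by both pieces. Thus h is injective.
Because the two images are disjoint, no x < 0 has h(x) = h(0), so we compute h⁻¹(5): 5 lies in [4, ∞), so solve 7x + 4 = 5: x = (5 − 4)/7 = 1/7.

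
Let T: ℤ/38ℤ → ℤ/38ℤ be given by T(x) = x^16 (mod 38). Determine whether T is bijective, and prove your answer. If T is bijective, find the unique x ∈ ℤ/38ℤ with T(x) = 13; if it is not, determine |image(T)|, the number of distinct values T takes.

20

T(18): Repeated squaring mod 38: 18^1 ≡ 18, 18^2 ≡ 18² = 324 ≡ 20, 18^4 ≡ 20² = 400 ≡ 20, 18^8 ≡ 20² = 400 ≡ 20, 18^16 ≡ 20² = 400 ≡ 20. So 18^16 ≡ 20 (mod 38).
T(20): Repeated squaring mod 38: 20^1 ≡ 20, 20^2 ≡ 20² = 400 ≡ 20, 20^4 ≡ 20² = 400 ≡ 20, 20^8 ≡ 20² = 400 ≡ 20, 20^16 ≡ 20² = 400 ≡ 20. So 20^16 ≡ 20 (mod 38).
So T(18) = T(20) = 20 while 18 ≠ 20, thus T is not injective, hence not bijective.
Since T is not bijective, we determine |image(T)|. Computing x^16 mod 38 for each x (by repeated squaring, reducing mod 38 at every step), the values T(0), T(1), …, T(37) are: 0, 1, 24, 17, 6, 35, 28, 7, 30, 23, 4, 11, 26, 9, 16, 25, 36, 5, 20, 19, 20, 5, 36, 25, 16, 9, 26, 11, 4, 23, 30, 7, 28, 35, 6, 17, 24, 1.
The distinct values are {0, 1, 4, 5, 6, 7, 9, 11, 16, 17, 19, 20, 23, 24, 25, 26, 28, 30, 35, 36}; there are 20 of them.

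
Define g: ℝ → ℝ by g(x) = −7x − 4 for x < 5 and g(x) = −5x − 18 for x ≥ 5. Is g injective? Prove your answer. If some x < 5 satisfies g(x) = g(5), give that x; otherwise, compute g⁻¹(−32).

4

Both pieces are strictly decreasing (slopes −7 and −5), so each is injective on its own interval.
The left piece maps (−∞, 5) onto (−39, ∞); the right piece maps [5, ∞) onto (−∞, −43].
These images are disjoint, so no value is attained by both pieces. Therefore g is injective.
Because the two images are disjoint, no x < 5 has g(x) = g(5), so we compute g⁻¹(−32): −32 lies in (−39, ∞), so solve −7x − 4 = −32: x = (−32 + 4)/(−7) = 4.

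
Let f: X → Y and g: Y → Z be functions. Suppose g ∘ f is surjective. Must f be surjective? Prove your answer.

No. Take X = {0, 1, 2}, Y = {0, 1, 2, 3, 4}, Z = {0}, f(a) = 0 for every a ∈ X, and g(b) = 0 for every b ∈ Y.
Then g ∘ f is surjective onto {0}, but 4 ∈ Y has no preimage under f, so f is not surjective.

not surjective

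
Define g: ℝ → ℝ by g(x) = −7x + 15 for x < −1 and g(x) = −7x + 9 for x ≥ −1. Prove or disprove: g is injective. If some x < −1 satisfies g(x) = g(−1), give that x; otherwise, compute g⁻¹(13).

Both pieces are strictly decreasing (slopes −7 and −7), so each is injective on its own interval.
The left piece maps (−∞, −1) onto (22, ∞); the right piece maps [−1, ∞) onto (−∞, 16].
These images are disjoint, so no value is attained by both pieces. So g is injective.
Because the two images are disjoint, no x < −1 has g(x) = g(−1), so we compute g⁻¹(13): 13 lies in (−∞, 16], so solve −7x + 9 = 13: x = (13 − 9)/(−7) = −4/7.

-4/7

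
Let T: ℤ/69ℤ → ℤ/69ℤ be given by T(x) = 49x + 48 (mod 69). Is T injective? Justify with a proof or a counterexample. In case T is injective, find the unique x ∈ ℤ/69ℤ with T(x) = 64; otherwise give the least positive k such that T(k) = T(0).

Suppose T(a) = T(b) in ℤ/69ℤ. Then 49a + 48 ≡ 49b + 48 (mod 69), so 49(a − b) ≡ 0 (mod 69).
Since gcd(49, 69) = 1, 49 is invertible modulo 69, hence a − b ≡ 0 (mod 69), i.e. a = b.
Therefore T is injective.
We now compute 49⁻¹ mod 69 explicitly. Euclid's algorithm: 69 = 1·49 + 20, 49 = 2·20 + 9, 20 = 2·9 + 2, 9 = 4·2 + 1; back-substituting gives 1 = 31·49 − 22·69, so 49⁻¹ ≡ 31 (mod 69).
Since T is injective, we compute T⁻¹(64): solve 49x + 48 ≡ 64 (mod 69), i.e. 49x ≡ 16 (mod 69).
Multiplying by 49⁻¹ = 31 gives x ≡ 31·16 = 496 = 7·69 + 13 ≡ 13 (mod 69).
Check: T(13) = 49·13 + 48 = 685 = 9·69 + 64 ≡ 64 (mod 69).

13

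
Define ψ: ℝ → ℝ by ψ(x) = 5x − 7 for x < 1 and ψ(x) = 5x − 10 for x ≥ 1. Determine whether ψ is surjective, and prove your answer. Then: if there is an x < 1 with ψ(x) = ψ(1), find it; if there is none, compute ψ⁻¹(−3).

Both pieces are strictly increasing (slopes 5 and 5), so each is injective on its own interval.
The left piece maps (−∞, 1) onto (−∞, −2); the right piece maps [1, ∞) onto [−5, ∞).
The union (−∞, −2) ∪ [−5, ∞) covers ℝ, so ψ is surjective.
For the follow-up: the images overlap, so an x < 1 with ψ(x) = ψ(1) exists. ψ(1) = −5; solving 5x − 7 = −5 for x < 1 gives x = (−5 + 7)/5 = 2/5.

2/5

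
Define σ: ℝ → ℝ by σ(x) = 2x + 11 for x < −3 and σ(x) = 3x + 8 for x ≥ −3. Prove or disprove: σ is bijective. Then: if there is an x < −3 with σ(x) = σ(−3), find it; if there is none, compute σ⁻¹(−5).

-6

Both pieces are strictly increasing (slopes 2 and 3), so each is injective on its own interval.
The left piece maps (−∞, −3) onto (−∞, 5); the right piece maps [−3, ∞) onto [−1, ∞).
These images overlap. In particular σ(−3) = −1 (right piece), and solving 2x + 11 = −1 on the left piece gives x = −6 < −3.
So σ(−6) = σ(−3) with −6 ≠ −3, and σ is not injective, hence not bijective. This x = −6 is the requested value below −3.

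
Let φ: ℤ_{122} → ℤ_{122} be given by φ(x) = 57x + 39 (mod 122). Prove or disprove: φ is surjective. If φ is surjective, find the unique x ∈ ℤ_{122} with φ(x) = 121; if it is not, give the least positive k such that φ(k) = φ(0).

10

Recall: surjectivity means every element of the codomain has a preimage under φ.
Since gcd(57, 122) = 1, 57 is invertible modulo 122. Euclid's algorithm: 122 = 2·57 + 8, 57 = 7·8 + 1; back-substituting gives 1 = 15·57 − 7·122, so 57⁻¹ ≡ 15 (mod 122).
For any y ∈ ℤ_{122}, x = 15(y − 39) mod 122 satisfies φ(x) = 57·15(y − 39) + 39 ≡ y (since 57·15 ≡ 1 mod 122). So every y has a preimage.
So φ is surjective.
Since φ is surjective, we find φ⁻¹(121): we need 57x ≡ 121 − 39 ≡ 82 (mod 122). Using 57⁻¹ = 15: x ≡ 15·82 = 1230 = 10·122 + 10, so x = 10.
Check: φ(10) = 57·10 + 39 = 609 = 4·122 + 121 ≡ 121 (mod 122).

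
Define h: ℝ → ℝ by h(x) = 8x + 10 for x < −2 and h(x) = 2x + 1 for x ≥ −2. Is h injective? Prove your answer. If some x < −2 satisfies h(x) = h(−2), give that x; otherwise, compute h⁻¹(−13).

-23/8

Both pieces are strictly increasing (slopes 8 and 2), so each is injective on its own interval.
The left piece maps (−∞, −2) onto (−∞, −6); the right piece maps [−2, ∞) onto [−3, ∞).
These images are disjoint, so no value is attained by both pieces. Thus h is injective.
Because the two images are disjoint, no x < −2 has h(x) = h(−2), so we compute h⁻¹(−13): −13 lies in (−∞, −6), so solve 8x + 10 = −13: x = (−13 − 10)/8 = −23/8.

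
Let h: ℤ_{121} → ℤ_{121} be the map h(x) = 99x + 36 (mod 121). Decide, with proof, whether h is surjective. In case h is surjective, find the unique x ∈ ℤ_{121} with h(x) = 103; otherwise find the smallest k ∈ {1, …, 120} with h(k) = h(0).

11

Recall: surjectivity means every element of the codomain has a preimage under h.
Since gcd(99, 121) = 11, we have 99x ≡ 0 (mod 11) for all x, so h(x) ≡ 3 (mod 11).
But 0 ≢ 3 (mod 11), so 0 ∈ ℤ_{121} has no preimage. So h is not surjective.
Since h is not surjective, we find the least positive k with h(k) = h(0): this means 99k ≡ 0 (mod 121), i.e. 121 ∣ 99k. Since gcd(99, 121) = 11, dividing through by 11 this holds exactly when 11 ∣ 9k, and as gcd(9, 11) = 1, exactly when 11 ∣ k.
The smallest positive such k is 11.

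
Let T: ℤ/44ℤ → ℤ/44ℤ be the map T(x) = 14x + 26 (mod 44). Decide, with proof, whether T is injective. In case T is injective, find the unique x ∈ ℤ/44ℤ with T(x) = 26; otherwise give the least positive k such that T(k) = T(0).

We have gcd(14, 44) = 2 > 1. Taking u = 0 and v = 22: T(0) = 26 and T(22) = 14·22 + 26 = 334 ≡ 26 (mod 44).
So T(0) = T(22) while 0 ≠ 22, thus T is not injective.
Since T is not injective, we find the least positive k with T(k) = T(0): this means 14k ≡ 0 (mod 44), i.e. 44 ∣ 14k. Since gcd(14, 44) = 2, dividing through by 2 this holds exactly when 22 ∣ 7k, and as gcd(7, 22) = 1, exactly when 22 ∣ k.
The smallest positive such k is 22.

22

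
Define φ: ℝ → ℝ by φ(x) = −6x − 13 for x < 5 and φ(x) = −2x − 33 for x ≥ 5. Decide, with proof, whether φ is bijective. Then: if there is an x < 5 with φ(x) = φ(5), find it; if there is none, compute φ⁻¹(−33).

Both pieces are strictly decreasing (slopes −6 and −2), so each is injective on its own interval.
The left piece maps (−∞, 5) onto (−43, ∞); the right piece maps [5, ∞) onto (−∞, −43].
Since −43 = −43, the images partition ℝ: φ is injective and surjective, hence bijective.
Because the two images are disjoint, no x < 5 has φ(x) = φ(5), so we compute φ⁻¹(−33): −33 lies in (−43, ∞), so solve −6x − 13 = −33: x = (−33 + 13)/(−6) = 10/3.

10/3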